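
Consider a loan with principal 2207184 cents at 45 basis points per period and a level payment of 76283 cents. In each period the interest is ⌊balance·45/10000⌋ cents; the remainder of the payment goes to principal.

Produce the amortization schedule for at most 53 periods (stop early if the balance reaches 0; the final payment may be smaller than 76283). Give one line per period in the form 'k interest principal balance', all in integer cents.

1 9932 66351 2140833
2 9633 66650 2074183
3 9333 66950 2007233
4 9032 67251 1939982
5 8729 67554 1872428
6 8425 67858 1804570
7 8120 68163 1736407
8 7813 68470 1667937
9 7505 68778 1599159
10 7196 69087 1530072
11 6885 69398 1460674
12 6573 69710 1390964
13 6259 70024 1320940
14 5944 70339 1250601
15 5627 70656 1179945
16 5309 70974 1108971
17 4990 71293 1037678
18 4669 71614 966064
19 4347 71936 894128
20 4023 72260 821868
21 3698 72585 749283
22 3371 72912 676371
23 3043 73240 603131
24 2714 73569 529562
25 2383 73900 455662
26 2050 74233 381429
27 1716 74567 306862
28 1380 74903 231959
29 1043 75240 156719
30 705 75578 81141
31 365 75918 5223
32 23 5223 0

1. interest=⌊2207184·45/10000⌋=9932; principal=76283-9932=66351; balance=2207184-66351=2140833
2. interest=⌊2140833·45/10000⌋=9633; principal=76283-9633=66650; balance=2140833-66650=2074183
3. interest=⌊2074183·45/10000⌋=9333; principal=76283-9333=66950; balance=2074183-66950=2007233
4. interest=⌊2007233·45/10000⌋=9032; principal=76283-9032=67251; balance=2007233-67251=1939982
5. interest=⌊1939982·45/10000⌋=8729; principal=76283-8729=67554; balance=1939982-67554=1872428
6. interest=⌊1872428·45/10000⌋=8425; principal=76283-8425=67858; balance=1872428-67858=1804570
7. interest=⌊1804570·45/10000⌋=8120; principal=76283-8120=68163; balance=1804570-68163=1736407
8. interest=⌊1736407·45/10000⌋=7813; principal=76283-7813=68470; balance=1736407-68470=1667937
9. interest=⌊1667937·45/10000⌋=7505; principal=76283-7505=68778; balance=1667937-68778=1599159
10. interest=⌊1599159·45/10000⌋=7196; principal=76283-7196=69087; balance=1599159-69087=1530072
11. interest=⌊1530072·45/10000⌋=6885; principal=76283-6885=69398; balance=1530072-69398=1460674
12. interest=⌊1460674·45/10000⌋=6573; principal=76283-6573=69710; balance=1460674-69710=1390964
13. interest=⌊1390964·45/10000⌋=6259; principal=76283-6259=70024; balance=1390964-70024=1320940
14. interest=⌊1320940·45/10000⌋=5944; principal=76283-5944=70339; balance=1320940-70339=1250601
15. interest=⌊1250601·45/10000⌋=5627; principal=76283-5627=70656; balance=1250601-70656=1179945
16. interest=⌊1179945·45/10000⌋=5309; principal=76283-5309=70974; balance=1179945-70974=1108971
17. interest=⌊1108971·45/10000⌋=4990; principal=76283-4990=71293; balance=1108971-71293=1037678
18. interest=⌊1037678·45/10000⌋=4669; principal=76283-4669=71614; balance=1037678-71614=966064
19. interest=⌊966064·45/10000⌋=4347; principal=76283-4347=71936; balance=966064-71936=894128
20. interest=⌊894128·45/10000⌋=4023; principal=76283-4023=72260; balance=894128-72260=821868
21. interest=⌊821868·45/10000⌋=3698; principal=76283-3698=72585; balance=821868-72585=749283
22. interest=⌊749283·45/10000⌋=3371; principal=76283-3371=72912; balance=749283-72912=676371
23. interest=⌊676371·45/10000⌋=3043; principal=76283-3043=73240; balance=676371-73240=603131
24. interest=⌊603131·45/10000⌋=2714; principal=76283-2714=73569; balance=603131-73569=529562
25. interest=⌊529562·45/10000⌋=2383; principal=76283-2383=73900; balance=529562-73900=455662
26. interest=⌊455662·45/10000⌋=2050; principal=76283-2050=74233; balance=455662-74233=381429
27. interest=⌊381429·45/10000⌋=1716; principal=76283-1716=74567; balance=381429-74567=306862
28. interest=⌊306862·45/10000⌋=1380; principal=76283-1380=74903; balance=306862-74903=231959
29. interest=⌊231959·45/10000⌋=1043; principal=76283-1043=75240; balance=231959-75240=156719
30. interest=⌊156719·45/10000⌋=705; principal=76283-705=75578; balance=156719-75578=81141
31. interest=⌊81141·45/10000⌋=365; principal=76283-365=75918; balance=81141-75918=5223
32. interest=⌊5223·45/10000⌋=23; principal=min(76283-23,5223)=5223; balance=5223-5223=0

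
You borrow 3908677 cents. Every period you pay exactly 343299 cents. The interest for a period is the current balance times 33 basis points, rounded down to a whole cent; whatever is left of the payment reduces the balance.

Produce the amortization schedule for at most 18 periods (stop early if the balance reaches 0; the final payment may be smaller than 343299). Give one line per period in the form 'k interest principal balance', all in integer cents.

1 12898 330401 3578276
2 11808 331491 3246785
3 10714 332585 2914200
4 9616 333683 2580517
5 8515 334784 2245733
6 7410 335889 1909844
7 6302 336997 1572847
8 5190 338109 1234738
9 4074 339225 895513
10 2955 340344 555169
11 1832 341467 213702
12 705 213702 0

1. interest=⌊3908677·33/10000⌋=12898; principal=343299-12898=330401; balance=3908677-330401=3578276
2. interest=⌊3578276·33/10000⌋=11808; principal=343299-11808=331491; balance=3578276-331491=3246785
3. interest=⌊3246785·33/10000⌋=10714; principal=343299-10714=332585; balance=3246785-332585=2914200
4. interest=⌊2914200·33/10000⌋=9616; principal=343299-9616=333683; balance=2914200-333683=2580517
5. interest=⌊2580517·33/10000⌋=8515; principal=343299-8515=334784; balance=2580517-334784=2245733
6. interest=⌊2245733·33/10000⌋=7410; principal=343299-7410=335889; balance=2245733-335889=1909844
7. interest=⌊1909844·33/10000⌋=6302; principal=343299-6302=336997; balance=1909844-336997=1572847
8. interest=⌊1572847·33/10000⌋=5190; principal=343299-5190=338109; balance=1572847-338109=1234738
9. interest=⌊1234738·33/10000⌋=4074; principal=343299-4074=339225; balance=1234738-339225=895513
10. interest=⌊895513·33/10000⌋=2955; principal=343299-2955=340344; balance=895513-340344=555169
11. interest=⌊555169·33/10000⌋=1832; principal=343299-1832=341467; balance=555169-341467=213702
12. interest=⌊213702·33/10000⌋=705; principal=min(343299-705,213702)=213702; balance=213702-213702=0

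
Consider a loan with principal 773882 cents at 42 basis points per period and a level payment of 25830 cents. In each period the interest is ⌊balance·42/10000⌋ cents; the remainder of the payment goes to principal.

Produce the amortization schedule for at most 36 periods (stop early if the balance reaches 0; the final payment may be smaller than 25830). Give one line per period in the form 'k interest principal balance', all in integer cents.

1. interest=⌊773882·42/10000⌋=3250; principal=25830-3250=22580; balance=773882-22580=751302
2. interest=⌊751302·42/10000⌋=3155; principal=25830-3155=22675; balance=751302-22675=728627
3. interest=⌊728627·42/10000⌋=3060; principal=25830-3060=22770; balance=728627-22770=705857
4. interest=⌊705857·42/10000⌋=2964; principal=25830-2964=22866; balance=705857-22866=682991
5. interest=⌊682991·42/10000⌋=2868; principal=25830-2868=22962; balance=682991-22962=660029
6. interest=⌊660029·42/10000⌋=2772; principal=25830-2772=23058; balance=660029-23058=636971
7. interest=⌊636971·42/10000⌋=2675; principal=25830-2675=23155; balance=636971-23155=613816
8. interest=⌊613816·42/10000⌋=2578; principal=25830-2578=23252; balance=613816-23252=590564
9. interest=⌊590564·42/10000⌋=2480; principal=25830-2480=23350; balance=590564-23350=567214
10. interest=⌊567214·42/10000⌋=2382; principal=25830-2382=23448; balance=567214-23448=543766
11. interest=⌊543766·42/10000⌋=2283; principal=25830-2283=23547; balance=543766-23547=520219
12. interest=⌊520219·42/10000⌋=2184; principal=25830-2184=23646; balance=520219-23646=496573
13. interest=⌊496573·42/10000⌋=2085; principal=25830-2085=23745; balance=496573-23745=472828
14. interest=⌊472828·42/10000⌋=1985; principal=25830-1985=23845; balance=472828-23845=448983
15. interest=⌊448983·42/10000⌋=1885; principal=25830-1885=23945; balance=448983-23945=425038
16. interest=⌊425038·42/10000⌋=1785; principal=25830-1785=24045; balance=425038-24045=400993
17. interest=⌊400993·42/10000⌋=1684; principal=25830-1684=24146; balance=400993-24146=376847
18. interest=⌊376847·42/10000⌋=1582; principal=25830-1582=24248; balance=376847-24248=352599
19. interest=⌊352599·42/10000⌋=1480; principal=25830-1480=24350; balance=352599-24350=328249
20. interest=⌊328249·42/10000⌋=1378; principal=25830-1378=24452; balance=328249-24452=303797
21. interest=⌊303797·42/10000⌋=1275; principal=25830-1275=24555; balance=303797-24555=279242
22. interest=⌊279242·42/10000⌋=1172; principal=25830-1172=24658; balance=279242-24658=254584
23. interest=⌊254584·42/10000⌋=1069; principal=25830-1069=24761; balance=254584-24761=229823
24. interest=⌊229823·42/10000⌋=965; principal=25830-965=24865; balance=229823-24865=204958
25. interest=⌊204958·42/10000⌋=860; principal=25830-860=24970; balance=204958-24970=179988
26. interest=⌊179988·42/10000⌋=755; principal=25830-755=25075; balance=179988-25075=154913
27. interest=⌊154913·42/10000⌋=650; principal=25830-650=25180; balance=154913-25180=129733
28. interest=⌊129733·42/10000⌋=544; principal=25830-544=25286; balance=129733-25286=104447
29. interest=⌊104447·42/10000⌋=438; principal=25830-438=25392; balance=104447-25392=79055
30. interest=⌊79055·42/10000⌋=332; principal=25830-332=25498; balance=79055-25498=53557
31. interest=⌊53557·42/10000⌋=224; principal=25830-224=25606; balance=53557-25606=27951
32. interest=⌊27951·42/10000⌋=117; principal=25830-117=25713; balance=27951-25713=2238
33. interest=⌊2238·42/10000⌋=9; principal=min(25830-9,2238)=2238; balance=2238-2238=0

1 3250 22580 751302
2 3155 22675 728627
3 3060 22770 705857
4 2964 22866 682991
5 2868 22962 660029
6 2772 23058 636971
7 2675 23155 613816
8 2578 23252 590564
9 2480 23350 567214
10 2382 23448 543766
11 2283 23547 520219
12 2184 23646 496573
13 2085 23745 472828
14 1985 23845 448983
15 1885 23945 425038
16 1785 24045 400993
17 1684 24146 376847
18 1582 24248 352599
19 1480 24350 328249
20 1378 24452 303797
21 1275 24555 279242
22 1172 24658 254584
23 1069 24761 229823
24 965 24865 204958
25 860 24970 179988
26 755 25075 154913
27 650 25180 129733
28 544 25286 104447
29 438 25392 79055
30 332 25498 53557
31 224 25606 27951
32 117 25713 2238
33 9 2238 0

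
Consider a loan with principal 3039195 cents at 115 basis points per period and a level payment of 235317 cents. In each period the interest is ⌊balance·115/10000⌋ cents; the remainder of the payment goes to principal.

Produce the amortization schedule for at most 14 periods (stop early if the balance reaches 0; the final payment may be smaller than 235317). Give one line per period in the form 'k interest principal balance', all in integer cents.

1. interest=⌊3039195·115/10000⌋=34950; principal=235317-34950=200367; balance=3039195-200367=2838828
2. interest=⌊2838828·115/10000⌋=32646; principal=235317-32646=202671; balance=2838828-202671=2636157
3. interest=⌊2636157·115/10000⌋=30315; principal=235317-30315=205002; balance=2636157-205002=2431155
4. interest=⌊2431155·115/10000⌋=27958; principal=235317-27958=207359; balance=2431155-207359=2223796
5. interest=⌊2223796·115/10000⌋=25573; principal=235317-25573=209744; balance=2223796-209744=2014052
6. interest=⌊2014052·115/10000⌋=23161; principal=235317-23161=212156; balance=2014052-212156=1801896
7. interest=⌊1801896·115/10000⌋=20721; principal=235317-20721=214596; balance=1801896-214596=1587300
8. interest=⌊1587300·115/10000⌋=18253; principal=235317-18253=217064; balance=1587300-217064=1370236
9. interest=⌊1370236·115/10000⌋=15757; principal=235317-15757=219560; balance=1370236-219560=1150676
10. interest=⌊1150676·115/10000⌋=13232; principal=235317-13232=222085; balance=1150676-222085=928591
11. interest=⌊928591·115/10000⌋=10678; principal=235317-10678=224639; balance=928591-224639=703952
12. interest=⌊703952·115/10000⌋=8095; principal=235317-8095=227222; balance=703952-227222=476730
13. interest=⌊476730·115/10000⌋=5482; principal=235317-5482=229835; balance=476730-229835=246895
14. interest=⌊246895·115/10000⌋=2839; principal=235317-2839=232478; balance=246895-232478=14417

1 34950 200367 2838828
2 32646 202671 2636157
3 30315 205002 2431155
4 27958 207359 2223796
5 25573 209744 2014052
6 23161 212156 1801896
7 20721 214596 1587300
8 18253 217064 1370236
9 15757 219560 1150676
10 13232 222085 928591
11 10678 224639 703952
12 8095 227222 476730
13 5482 229835 246895
14 2839 232478 14417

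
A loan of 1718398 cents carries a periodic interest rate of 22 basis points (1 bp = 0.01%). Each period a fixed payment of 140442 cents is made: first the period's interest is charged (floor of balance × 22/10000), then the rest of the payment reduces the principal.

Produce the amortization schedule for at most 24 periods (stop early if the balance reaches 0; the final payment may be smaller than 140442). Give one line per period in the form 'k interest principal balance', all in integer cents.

1. interest=⌊1718398·22/10000⌋=3780; principal=140442-3780=136662; balance=1718398-136662=1581736
2. interest=⌊1581736·22/10000⌋=3479; principal=140442-3479=136963; balance=1581736-136963=1444773
3. interest=⌊1444773·22/10000⌋=3178; principal=140442-3178=137264; balance=1444773-137264=1307509
4. interest=⌊1307509·22/10000⌋=2876; principal=140442-2876=137566; balance=1307509-137566=1169943
5. interest=⌊1169943·22/10000⌋=2573; principal=140442-2573=137869; balance=1169943-137869=1032074
6. interest=⌊1032074·22/10000⌋=2270; principal=140442-2270=138172; balance=1032074-138172=893902
7. interest=⌊893902·22/10000⌋=1966; principal=140442-1966=138476; balance=893902-138476=755426
8. interest=⌊755426·22/10000⌋=1661; principal=140442-1661=138781; balance=755426-138781=616645
9. interest=⌊616645·22/10000⌋=1356; principal=140442-1356=139086; balance=616645-139086=477559
10. interest=⌊477559·22/10000⌋=1050; principal=140442-1050=139392; balance=477559-139392=338167
11. interest=⌊338167·22/10000⌋=743; principal=140442-743=139699; balance=338167-139699=198468
12. interest=⌊198468·22/10000⌋=436; principal=140442-436=140006; balance=198468-140006=58462
13. interest=⌊58462·22/10000⌋=128; principal=min(140442-128,58462)=58462; balance=58462-58462=0

1 3780 136662 1581736
2 3479 136963 1444773
3 3178 137264 1307509
4 2876 137566 1169943
5 2573 137869 1032074
6 2270 138172 893902
7 1966 138476 755426
8 1661 138781 616645
9 1356 139086 477559
10 1050 139392 338167
11 743 139699 198468
12 436 140006 58462
13 128 58462 0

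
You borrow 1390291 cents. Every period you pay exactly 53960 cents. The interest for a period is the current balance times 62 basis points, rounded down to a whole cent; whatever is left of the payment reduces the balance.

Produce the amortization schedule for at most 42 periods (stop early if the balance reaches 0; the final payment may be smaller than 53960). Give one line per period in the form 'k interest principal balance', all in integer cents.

1 8619 45341 1344950
2 8338 45622 1299328
3 8055 45905 1253423
4 7771 46189 1207234
5 7484 46476 1160758
6 7196 46764 1113994
7 6906 47054 1066940
8 6615 47345 1019595
9 6321 47639 971956
10 6026 47934 924022
11 5728 48232 875790
12 5429 48531 827259
13 5129 48831 778428
14 4826 49134 729294
15 4521 49439 679855
16 4215 49745 630110
17 3906 50054 580056
18 3596 50364 529692
19 3284 50676 479016
20 2969 50991 428025
21 2653 51307 376718
22 2335 51625 325093
23 2015 51945 273148
24 1693 52267 220881
25 1369 52591 168290
26 1043 52917 115373
27 715 53245 62128
28 385 53575 8553
29 53 8553 0

1. interest=⌊1390291·62/10000⌋=8619; principal=53960-8619=45341; balance=1390291-45341=1344950
2. interest=⌊1344950·62/10000⌋=8338; principal=53960-8338=45622; balance=1344950-45622=1299328
3. interest=⌊1299328·62/10000⌋=8055; principal=53960-8055=45905; balance=1299328-45905=1253423
4. interest=⌊1253423·62/10000⌋=7771; principal=53960-7771=46189; balance=1253423-46189=1207234
5. interest=⌊1207234·62/10000⌋=7484; principal=53960-7484=46476; balance=1207234-46476=1160758
6. interest=⌊1160758·62/10000⌋=7196; principal=53960-7196=46764; balance=1160758-46764=1113994
7. interest=⌊1113994·62/10000⌋=6906; principal=53960-6906=47054; balance=1113994-47054=1066940
8. interest=⌊1066940·62/10000⌋=6615; principal=53960-6615=47345; balance=1066940-47345=1019595
9. interest=⌊1019595·62/10000⌋=6321; principal=53960-6321=47639; balance=1019595-47639=971956
10. interest=⌊971956·62/10000⌋=6026; principal=53960-6026=47934; balance=971956-47934=924022
11. interest=⌊924022·62/10000⌋=5728; principal=53960-5728=48232; balance=924022-48232=875790
12. interest=⌊875790·62/10000⌋=5429; principal=53960-5429=48531; balance=875790-48531=827259
13. interest=⌊827259·62/10000⌋=5129; principal=53960-5129=48831; balance=827259-48831=778428
14. interest=⌊778428·62/10000⌋=4826; principal=53960-4826=49134; balance=778428-49134=729294
15. interest=⌊729294·62/10000⌋=4521; principal=53960-4521=49439; balance=729294-49439=679855
16. interest=⌊679855·62/10000⌋=4215; principal=53960-4215=49745; balance=679855-49745=630110
17. interest=⌊630110·62/10000⌋=3906; principal=53960-3906=50054; balance=630110-50054=580056
18. interest=⌊580056·62/10000⌋=3596; principal=53960-3596=50364; balance=580056-50364=529692
19. interest=⌊529692·62/10000⌋=3284; principal=53960-3284=50676; balance=529692-50676=479016
20. interest=⌊479016·62/10000⌋=2969; principal=53960-2969=50991; balance=479016-50991=428025
21. interest=⌊428025·62/10000⌋=2653; principal=53960-2653=51307; balance=428025-51307=376718
22. interest=⌊376718·62/10000⌋=2335; principal=53960-2335=51625; balance=376718-51625=325093
23. interest=⌊325093·62/10000⌋=2015; principal=53960-2015=51945; balance=325093-51945=273148
24. interest=⌊273148·62/10000⌋=1693; principal=53960-1693=52267; balance=273148-52267=220881
25. interest=⌊220881·62/10000⌋=1369; principal=53960-1369=52591; balance=220881-52591=168290
26. interest=⌊168290·62/10000⌋=1043; principal=53960-1043=52917; balance=168290-52917=115373
27. interest=⌊115373·62/10000⌋=715; principal=53960-715=53245; balance=115373-53245=62128
28. interest=⌊62128·62/10000⌋=385; principal=53960-385=53575; balance=62128-53575=8553
29. interest=⌊8553·62/10000⌋=53; principal=min(53960-53,8553)=8553; balance=8553-8553=0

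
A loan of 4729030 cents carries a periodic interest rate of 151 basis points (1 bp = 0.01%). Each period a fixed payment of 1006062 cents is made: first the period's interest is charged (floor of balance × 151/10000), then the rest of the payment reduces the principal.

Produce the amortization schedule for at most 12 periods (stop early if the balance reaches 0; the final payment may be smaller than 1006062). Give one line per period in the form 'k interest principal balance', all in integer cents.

1 71408 934654 3794376
2 57295 948767 2845609
3 42968 963094 1882515
4 28425 977637 904878
5 13663 904878 0

1. interest=⌊4729030·151/10000⌋=71408; principal=1006062-71408=934654; balance=4729030-934654=3794376
2. interest=⌊3794376·151/10000⌋=57295; principal=1006062-57295=948767; balance=3794376-948767=2845609
3. interest=⌊2845609·151/10000⌋=42968; principal=1006062-42968=963094; balance=2845609-963094=1882515
4. interest=⌊1882515·151/10000⌋=28425; principal=1006062-28425=977637; balance=1882515-977637=904878
5. interest=⌊904878·151/10000⌋=13663; principal=min(1006062-13663,904878)=904878; balance=904878-904878=0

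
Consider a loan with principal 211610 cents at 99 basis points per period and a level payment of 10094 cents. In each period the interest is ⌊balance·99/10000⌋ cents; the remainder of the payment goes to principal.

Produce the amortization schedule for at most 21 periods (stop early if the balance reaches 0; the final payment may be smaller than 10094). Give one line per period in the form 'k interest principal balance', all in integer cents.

1 2094 8000 203610
2 2015 8079 195531
3 1935 8159 187372
4 1854 8240 179132
5 1773 8321 170811
6 1691 8403 162408
7 1607 8487 153921
8 1523 8571 145350
9 1438 8656 136694
10 1353 8741 127953
11 1266 8828 119125
12 1179 8915 110210
13 1091 9003 101207
14 1001 9093 92114
15 911 9183 82931
16 821 9273 73658
17 729 9365 64293
18 636 9458 54835
19 542 9552 45283
20 448 9646 35637
21 352 9742 25895

1. interest=⌊211610·99/10000⌋=2094; principal=10094-2094=8000; balance=211610-8000=203610
2. interest=⌊203610·99/10000⌋=2015; principal=10094-2015=8079; balance=203610-8079=195531
3. interest=⌊195531·99/10000⌋=1935; principal=10094-1935=8159; balance=195531-8159=187372
4. interest=⌊187372·99/10000⌋=1854; principal=10094-1854=8240; balance=187372-8240=179132
5. interest=⌊179132·99/10000⌋=1773; principal=10094-1773=8321; balance=179132-8321=170811
6. interest=⌊170811·99/10000⌋=1691; principal=10094-1691=8403; balance=170811-8403=162408
7. interest=⌊162408·99/10000⌋=1607; principal=10094-1607=8487; balance=162408-8487=153921
8. interest=⌊153921·99/10000⌋=1523; principal=10094-1523=8571; balance=153921-8571=145350
9. interest=⌊145350·99/10000⌋=1438; principal=10094-1438=8656; balance=145350-8656=136694
10. interest=⌊136694·99/10000⌋=1353; principal=10094-1353=8741; balance=136694-8741=127953
11. interest=⌊127953·99/10000⌋=1266; principal=10094-1266=8828; balance=127953-8828=119125
12. interest=⌊119125·99/10000⌋=1179; principal=10094-1179=8915; balance=119125-8915=110210
13. interest=⌊110210·99/10000⌋=1091; principal=10094-1091=9003; balance=110210-9003=101207
14. interest=⌊101207·99/10000⌋=1001; principal=10094-1001=9093; balance=101207-9093=92114
15. interest=⌊92114·99/10000⌋=911; principal=10094-911=9183; balance=92114-9183=82931
16. interest=⌊82931·99/10000⌋=821; principal=10094-821=9273; balance=82931-9273=73658
17. interest=⌊73658·99/10000⌋=729; principal=10094-729=9365; balance=73658-9365=64293
18. interest=⌊64293·99/10000⌋=636; principal=10094-636=9458; balance=64293-9458=54835
19. interest=⌊54835·99/10000⌋=542; principal=10094-542=9552; balance=54835-9552=45283
20. interest=⌊45283·99/10000⌋=448; principal=10094-448=9646; balance=45283-9646=35637
21. interest=⌊35637·99/10000⌋=352; principal=10094-352=9742; balance=35637-9742=25895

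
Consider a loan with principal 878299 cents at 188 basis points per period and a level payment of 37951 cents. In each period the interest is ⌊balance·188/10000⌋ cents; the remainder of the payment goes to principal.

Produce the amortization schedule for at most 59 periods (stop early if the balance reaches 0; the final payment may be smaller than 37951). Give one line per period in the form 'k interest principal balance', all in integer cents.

1 16512 21439 856860
2 16108 21843 835017
3 15698 22253 812764
4 15279 22672 790092
5 14853 23098 766994
6 14419 23532 743462
7 13977 23974 719488
8 13526 24425 695063
9 13067 24884 670179
10 12599 25352 644827
11 12122 25829 618998
12 11637 26314 592684
13 11142 26809 565875
14 10638 27313 538562
15 10124 27827 510735
16 9601 28350 482385
17 9068 28883 453502
18 8525 29426 424076
19 7972 29979 394097
20 7409 30542 363555
21 6834 31117 332438
22 6249 31702 300736
23 5653 32298 268438
24 5046 32905 235533
25 4428 33523 202010
26 3797 34154 167856
27 3155 34796 133060
28 2501 35450 97610
29 1835 36116 61494
30 1156 36795 24699
31 464 24699 0

1. interest=⌊878299·188/10000⌋=16512; principal=37951-16512=21439; balance=878299-21439=856860
2. interest=⌊856860·188/10000⌋=16108; principal=37951-16108=21843; balance=856860-21843=835017
3. interest=⌊835017·188/10000⌋=15698; principal=37951-15698=22253; balance=835017-22253=812764
4. interest=⌊812764·188/10000⌋=15279; principal=37951-15279=22672; balance=812764-22672=790092
5. interest=⌊790092·188/10000⌋=14853; principal=37951-14853=23098; balance=790092-23098=766994
6. interest=⌊766994·188/10000⌋=14419; principal=37951-14419=23532; balance=766994-23532=743462
7. interest=⌊743462·188/10000⌋=13977; principal=37951-13977=23974; balance=743462-23974=719488
8. interest=⌊719488·188/10000⌋=13526; principal=37951-13526=24425; balance=719488-24425=695063
9. interest=⌊695063·188/10000⌋=13067; principal=37951-13067=24884; balance=695063-24884=670179
10. interest=⌊670179·188/10000⌋=12599; principal=37951-12599=25352; balance=670179-25352=644827
11. interest=⌊644827·188/10000⌋=12122; principal=37951-12122=25829; balance=644827-25829=618998
12. interest=⌊618998·188/10000⌋=11637; principal=37951-11637=26314; balance=618998-26314=592684
13. interest=⌊592684·188/10000⌋=11142; principal=37951-11142=26809; balance=592684-26809=565875
14. interest=⌊565875·188/10000⌋=10638; principal=37951-10638=27313; balance=565875-27313=538562
15. interest=⌊538562·188/10000⌋=10124; principal=37951-10124=27827; balance=538562-27827=510735
16. interest=⌊510735·188/10000⌋=9601; principal=37951-9601=28350; balance=510735-28350=482385
17. interest=⌊482385·188/10000⌋=9068; principal=37951-9068=28883; balance=482385-28883=453502
18. interest=⌊453502·188/10000⌋=8525; principal=37951-8525=29426; balance=453502-29426=424076
19. interest=⌊424076·188/10000⌋=7972; principal=37951-7972=29979; balance=424076-29979=394097
20. interest=⌊394097·188/10000⌋=7409; principal=37951-7409=30542; balance=394097-30542=363555
21. interest=⌊363555·188/10000⌋=6834; principal=37951-6834=31117; balance=363555-31117=332438
22. interest=⌊332438·188/10000⌋=6249; principal=37951-6249=31702; balance=332438-31702=300736
23. interest=⌊300736·188/10000⌋=5653; principal=37951-5653=32298; balance=300736-32298=268438
24. interest=⌊268438·188/10000⌋=5046; principal=37951-5046=32905; balance=268438-32905=235533
25. interest=⌊235533·188/10000⌋=4428; principal=37951-4428=33523; balance=235533-33523=202010
26. interest=⌊202010·188/10000⌋=3797; principal=37951-3797=34154; balance=202010-34154=167856
27. interest=⌊167856·188/10000⌋=3155; principal=37951-3155=34796; balance=167856-34796=133060
28. interest=⌊133060·188/10000⌋=2501; principal=37951-2501=35450; balance=133060-35450=97610
29. interest=⌊97610·188/10000⌋=1835; principal=37951-1835=36116; balance=97610-36116=61494
30. interest=⌊61494·188/10000⌋=1156; principal=37951-1156=36795; balance=61494-36795=24699
31. interest=⌊24699·188/10000⌋=464; principal=min(37951-464,24699)=24699; balance=24699-24699=0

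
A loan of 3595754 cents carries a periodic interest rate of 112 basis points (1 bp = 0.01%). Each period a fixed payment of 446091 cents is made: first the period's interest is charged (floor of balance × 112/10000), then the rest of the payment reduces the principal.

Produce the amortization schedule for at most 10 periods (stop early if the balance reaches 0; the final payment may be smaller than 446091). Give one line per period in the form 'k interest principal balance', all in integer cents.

1. interest=⌊3595754·112/10000⌋=40272; principal=446091-40272=405819; balance=3595754-405819=3189935
2. interest=⌊3189935·112/10000⌋=35727; principal=446091-35727=410364; balance=3189935-410364=2779571
3. interest=⌊2779571·112/10000⌋=31131; principal=446091-31131=414960; balance=2779571-414960=2364611
4. interest=⌊2364611·112/10000⌋=26483; principal=446091-26483=419608; balance=2364611-419608=1945003
5. interest=⌊1945003·112/10000⌋=21784; principal=446091-21784=424307; balance=1945003-424307=1520696
6. interest=⌊1520696·112/10000⌋=17031; principal=446091-17031=429060; balance=1520696-429060=1091636
7. interest=⌊1091636·112/10000⌋=12226; principal=446091-12226=433865; balance=1091636-433865=657771
8. interest=⌊657771·112/10000⌋=7367; principal=446091-7367=438724; balance=657771-438724=219047
9. interest=⌊219047·112/10000⌋=2453; principal=min(446091-2453,219047)=219047; balance=219047-219047=0

1 40272 405819 3189935
2 35727 410364 2779571
3 31131 414960 2364611
4 26483 419608 1945003
5 21784 424307 1520696
6 17031 429060 1091636
7 12226 433865 657771
8 7367 438724 219047
9 2453 219047 0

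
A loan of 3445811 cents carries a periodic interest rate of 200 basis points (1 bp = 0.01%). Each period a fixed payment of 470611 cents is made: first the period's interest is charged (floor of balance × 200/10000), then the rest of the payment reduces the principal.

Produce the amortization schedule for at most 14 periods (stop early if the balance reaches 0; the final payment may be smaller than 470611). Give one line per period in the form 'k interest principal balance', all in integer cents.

1 68916 401695 3044116
2 60882 409729 2634387
3 52687 417924 2216463
4 44329 426282 1790181
5 35803 434808 1355373
6 27107 443504 911869
7 18237 452374 459495
8 9189 459495 0

1. interest=⌊3445811·200/10000⌋=68916; principal=470611-68916=401695; balance=3445811-401695=3044116
2. interest=⌊3044116·200/10000⌋=60882; principal=470611-60882=409729; balance=3044116-409729=2634387
3. interest=⌊2634387·200/10000⌋=52687; principal=470611-52687=417924; balance=2634387-417924=2216463
4. interest=⌊2216463·200/10000⌋=44329; principal=470611-44329=426282; balance=2216463-426282=1790181
5. interest=⌊1790181·200/10000⌋=35803; principal=470611-35803=434808; balance=1790181-434808=1355373
6. interest=⌊1355373·200/10000⌋=27107; principal=470611-27107=443504; balance=1355373-443504=911869
7. interest=⌊911869·200/10000⌋=18237; principal=470611-18237=452374; balance=911869-452374=459495
8. interest=⌊459495·200/10000⌋=9189; principal=min(470611-9189,459495)=459495; balance=459495-459495=0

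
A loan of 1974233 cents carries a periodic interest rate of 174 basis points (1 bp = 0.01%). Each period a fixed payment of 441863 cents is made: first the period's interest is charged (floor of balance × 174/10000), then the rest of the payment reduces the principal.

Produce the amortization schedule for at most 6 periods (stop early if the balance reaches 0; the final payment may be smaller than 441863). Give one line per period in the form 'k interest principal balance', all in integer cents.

1. interest=⌊1974233·174/10000⌋=34351; principal=441863-34351=407512; balance=1974233-407512=1566721
2. interest=⌊1566721·174/10000⌋=27260; principal=441863-27260=414603; balance=1566721-414603=1152118
3. interest=⌊1152118·174/10000⌋=20046; principal=441863-20046=421817; balance=1152118-421817=730301
4. interest=⌊730301·174/10000⌋=12707; principal=441863-12707=429156; balance=730301-429156=301145
5. interest=⌊301145·174/10000⌋=5239; principal=min(441863-5239,301145)=301145; balance=301145-301145=0

1 34351 407512 1566721
2 27260 414603 1152118
3 20046 421817 730301
4 12707 429156 301145
5 5239 301145 0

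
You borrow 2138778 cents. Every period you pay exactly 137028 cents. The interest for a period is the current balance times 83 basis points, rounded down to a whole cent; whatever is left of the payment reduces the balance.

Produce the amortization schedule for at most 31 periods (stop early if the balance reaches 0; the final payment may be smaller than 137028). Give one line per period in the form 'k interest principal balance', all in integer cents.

1 17751 119277 2019501
2 16761 120267 1899234
3 15763 121265 1777969
4 14757 122271 1655698
5 13742 123286 1532412
6 12719 124309 1408103
7 11687 125341 1282762
8 10646 126382 1156380
9 9597 127431 1028949
10 8540 128488 900461
11 7473 129555 770906
12 6398 130630 640276
13 5314 131714 508562
14 4221 132807 375755
15 3118 133910 241845
16 2007 135021 106824
17 886 106824 0

1. interest=⌊2138778·83/10000⌋=17751; principal=137028-17751=119277; balance=2138778-119277=2019501
2. interest=⌊2019501·83/10000⌋=16761; principal=137028-16761=120267; balance=2019501-120267=1899234
3. interest=⌊1899234·83/10000⌋=15763; principal=137028-15763=121265; balance=1899234-121265=1777969
4. interest=⌊1777969·83/10000⌋=14757; principal=137028-14757=122271; balance=1777969-122271=1655698
5. interest=⌊1655698·83/10000⌋=13742; principal=137028-13742=123286; balance=1655698-123286=1532412
6. interest=⌊1532412·83/10000⌋=12719; principal=137028-12719=124309; balance=1532412-124309=1408103
7. interest=⌊1408103·83/10000⌋=11687; principal=137028-11687=125341; balance=1408103-125341=1282762
8. interest=⌊1282762·83/10000⌋=10646; principal=137028-10646=126382; balance=1282762-126382=1156380
9. interest=⌊1156380·83/10000⌋=9597; principal=137028-9597=127431; balance=1156380-127431=1028949
10. interest=⌊1028949·83/10000⌋=8540; principal=137028-8540=128488; balance=1028949-128488=900461
11. interest=⌊900461·83/10000⌋=7473; principal=137028-7473=129555; balance=900461-129555=770906
12. interest=⌊770906·83/10000⌋=6398; principal=137028-6398=130630; balance=770906-130630=640276
13. interest=⌊640276·83/10000⌋=5314; principal=137028-5314=131714; balance=640276-131714=508562
14. interest=⌊508562·83/10000⌋=4221; principal=137028-4221=132807; balance=508562-132807=375755
15. interest=⌊375755·83/10000⌋=3118; principal=137028-3118=133910; balance=375755-133910=241845
16. interest=⌊241845·83/10000⌋=2007; principal=137028-2007=135021; balance=241845-135021=106824
17. interest=⌊106824·83/10000⌋=886; principal=min(137028-886,106824)=106824; balance=106824-106824=0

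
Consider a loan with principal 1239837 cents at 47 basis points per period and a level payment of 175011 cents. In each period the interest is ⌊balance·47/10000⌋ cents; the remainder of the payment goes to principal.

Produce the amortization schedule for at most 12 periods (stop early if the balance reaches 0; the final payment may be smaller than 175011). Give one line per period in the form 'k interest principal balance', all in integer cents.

1 5827 169184 1070653
2 5032 169979 900674
3 4233 170778 729896
4 3430 171581 558315
5 2624 172387 385928
6 1813 173198 212730
7 999 174012 38718
8 181 38718 0

1. interest=⌊1239837·47/10000⌋=5827; principal=175011-5827=169184; balance=1239837-169184=1070653
2. interest=⌊1070653·47/10000⌋=5032; principal=175011-5032=169979; balance=1070653-169979=900674
3. interest=⌊900674·47/10000⌋=4233; principal=175011-4233=170778; balance=900674-170778=729896
4. interest=⌊729896·47/10000⌋=3430; principal=175011-3430=171581; balance=729896-171581=558315
5. interest=⌊558315·47/10000⌋=2624; principal=175011-2624=172387; balance=558315-172387=385928
6. interest=⌊385928·47/10000⌋=1813; principal=175011-1813=173198; balance=385928-173198=212730
7. interest=⌊212730·47/10000⌋=999; principal=175011-999=174012; balance=212730-174012=38718
8. interest=⌊38718·47/10000⌋=181; principal=min(175011-181,38718)=38718; balance=38718-38718=0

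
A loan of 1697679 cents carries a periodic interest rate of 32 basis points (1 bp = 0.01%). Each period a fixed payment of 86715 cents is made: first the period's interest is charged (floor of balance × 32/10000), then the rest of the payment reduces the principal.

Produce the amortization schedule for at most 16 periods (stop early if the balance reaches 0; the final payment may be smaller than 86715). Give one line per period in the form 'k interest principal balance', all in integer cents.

1 5432 81283 1616396
2 5172 81543 1534853
3 4911 81804 1453049
4 4649 82066 1370983
5 4387 82328 1288655
6 4123 82592 1206063
7 3859 82856 1123207
8 3594 83121 1040086
9 3328 83387 956699
10 3061 83654 873045
11 2793 83922 789123
12 2525 84190 704933
13 2255 84460 620473
14 1985 84730 535743
15 1714 85001 450742
16 1442 85273 365469

1. interest=⌊1697679·32/10000⌋=5432; principal=86715-5432=81283; balance=1697679-81283=1616396
2. interest=⌊1616396·32/10000⌋=5172; principal=86715-5172=81543; balance=1616396-81543=1534853
3. interest=⌊1534853·32/10000⌋=4911; principal=86715-4911=81804; balance=1534853-81804=1453049
4. interest=⌊1453049·32/10000⌋=4649; principal=86715-4649=82066; balance=1453049-82066=1370983
5. interest=⌊1370983·32/10000⌋=4387; principal=86715-4387=82328; balance=1370983-82328=1288655
6. interest=⌊1288655·32/10000⌋=4123; principal=86715-4123=82592; balance=1288655-82592=1206063
7. interest=⌊1206063·32/10000⌋=3859; principal=86715-3859=82856; balance=1206063-82856=1123207
8. interest=⌊1123207·32/10000⌋=3594; principal=86715-3594=83121; balance=1123207-83121=1040086
9. interest=⌊1040086·32/10000⌋=3328; principal=86715-3328=83387; balance=1040086-83387=956699
10. interest=⌊956699·32/10000⌋=3061; principal=86715-3061=83654; balance=956699-83654=873045
11. interest=⌊873045·32/10000⌋=2793; principal=86715-2793=83922; balance=873045-83922=789123
12. interest=⌊789123·32/10000⌋=2525; principal=86715-2525=84190; balance=789123-84190=704933
13. interest=⌊704933·32/10000⌋=2255; principal=86715-2255=84460; balance=704933-84460=620473
14. interest=⌊620473·32/10000⌋=1985; principal=86715-1985=84730; balance=620473-84730=535743
15. interest=⌊535743·32/10000⌋=1714; principal=86715-1714=85001; balance=535743-85001=450742
16. interest=⌊450742·32/10000⌋=1442; principal=86715-1442=85273; balance=450742-85273=365469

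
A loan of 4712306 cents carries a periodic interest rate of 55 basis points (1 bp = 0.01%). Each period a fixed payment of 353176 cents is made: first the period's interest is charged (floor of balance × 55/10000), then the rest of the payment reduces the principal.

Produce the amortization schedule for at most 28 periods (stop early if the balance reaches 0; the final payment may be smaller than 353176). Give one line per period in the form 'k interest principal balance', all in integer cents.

1 25917 327259 4385047
2 24117 329059 4055988
3 22307 330869 3725119
4 20488 332688 3392431
5 18658 334518 3057913
6 16818 336358 2721555
7 14968 338208 2383347
8 13108 340068 2043279
9 11238 341938 1701341
10 9357 343819 1357522
11 7466 345710 1011812
12 5564 347612 664200
13 3653 349523 314677
14 1730 314677 0

1. interest=⌊4712306·55/10000⌋=25917; principal=353176-25917=327259; balance=4712306-327259=4385047
2. interest=⌊4385047·55/10000⌋=24117; principal=353176-24117=329059; balance=4385047-329059=4055988
3. interest=⌊4055988·55/10000⌋=22307; principal=353176-22307=330869; balance=4055988-330869=3725119
4. interest=⌊3725119·55/10000⌋=20488; principal=353176-20488=332688; balance=3725119-332688=3392431
5. interest=⌊3392431·55/10000⌋=18658; principal=353176-18658=334518; balance=3392431-334518=3057913
6. interest=⌊3057913·55/10000⌋=16818; principal=353176-16818=336358; balance=3057913-336358=2721555
7. interest=⌊2721555·55/10000⌋=14968; principal=353176-14968=338208; balance=2721555-338208=2383347
8. interest=⌊2383347·55/10000⌋=13108; principal=353176-13108=340068; balance=2383347-340068=2043279
9. interest=⌊2043279·55/10000⌋=11238; principal=353176-11238=341938; balance=2043279-341938=1701341
10. interest=⌊1701341·55/10000⌋=9357; principal=353176-9357=343819; balance=1701341-343819=1357522
11. interest=⌊1357522·55/10000⌋=7466; principal=353176-7466=345710; balance=1357522-345710=1011812
12. interest=⌊1011812·55/10000⌋=5564; principal=353176-5564=347612; balance=1011812-347612=664200
13. interest=⌊664200·55/10000⌋=3653; principal=353176-3653=349523; balance=664200-349523=314677
14. interest=⌊314677·55/10000⌋=1730; principal=min(353176-1730,314677)=314677; balance=314677-314677=0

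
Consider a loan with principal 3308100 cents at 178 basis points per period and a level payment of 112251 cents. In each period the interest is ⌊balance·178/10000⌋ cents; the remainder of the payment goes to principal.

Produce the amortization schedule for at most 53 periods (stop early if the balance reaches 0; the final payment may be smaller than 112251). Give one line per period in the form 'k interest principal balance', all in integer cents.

1 58884 53367 3254733
2 57934 54317 3200416
3 56967 55284 3145132
4 55983 56268 3088864
5 54981 57270 3031594
6 53962 58289 2973305
7 52924 59327 2913978
8 51868 60383 2853595
9 50793 61458 2792137
10 49700 62551 2729586
11 48586 63665 2665921
12 47453 64798 2601123
13 46299 65952 2535171
14 45126 67125 2468046
15 43931 68320 2399726
16 42715 69536 2330190
17 41477 70774 2259416
18 40217 72034 2187382
19 38935 73316 2114066
20 37630 74621 2039445
21 36302 75949 1963496
22 34950 77301 1886195
23 33574 78677 1807518
24 32173 80078 1727440
25 30748 81503 1645937
26 29297 82954 1562983
27 27821 84430 1478553
28 26318 85933 1392620
29 24788 87463 1305157
30 23231 89020 1216137
31 21647 90604 1125533
32 20034 92217 1033316
33 18393 93858 939458
34 16722 95529 843929
35 15021 97230 746699
36 13291 98960 647739
37 11529 100722 547017
38 9736 102515 444502
39 7912 104339 340163
40 6054 106197 233966
41 4164 108087 125879
42 2240 110011 15868
43 282 15868 0

1. interest=⌊3308100·178/10000⌋=58884; principal=112251-58884=53367; balance=3308100-53367=3254733
2. interest=⌊3254733·178/10000⌋=57934; principal=112251-57934=54317; balance=3254733-54317=3200416
3. interest=⌊3200416·178/10000⌋=56967; principal=112251-56967=55284; balance=3200416-55284=3145132
4. interest=⌊3145132·178/10000⌋=55983; principal=112251-55983=56268; balance=3145132-56268=3088864
5. interest=⌊3088864·178/10000⌋=54981; principal=112251-54981=57270; balance=3088864-57270=3031594
6. interest=⌊3031594·178/10000⌋=53962; principal=112251-53962=58289; balance=3031594-58289=2973305
7. interest=⌊2973305·178/10000⌋=52924; principal=112251-52924=59327; balance=2973305-59327=2913978
8. interest=⌊2913978·178/10000⌋=51868; principal=112251-51868=60383; balance=2913978-60383=2853595
9. interest=⌊2853595·178/10000⌋=50793; principal=112251-50793=61458; balance=2853595-61458=2792137
10. interest=⌊2792137·178/10000⌋=49700; principal=112251-49700=62551; balance=2792137-62551=2729586
11. interest=⌊2729586·178/10000⌋=48586; principal=112251-48586=63665; balance=2729586-63665=2665921
12. interest=⌊2665921·178/10000⌋=47453; principal=112251-47453=64798; balance=2665921-64798=2601123
13. interest=⌊2601123·178/10000⌋=46299; principal=112251-46299=65952; balance=2601123-65952=2535171
14. interest=⌊2535171·178/10000⌋=45126; principal=112251-45126=67125; balance=2535171-67125=2468046
15. interest=⌊2468046·178/10000⌋=43931; principal=112251-43931=68320; balance=2468046-68320=2399726
16. interest=⌊2399726·178/10000⌋=42715; principal=112251-42715=69536; balance=2399726-69536=2330190
17. interest=⌊2330190·178/10000⌋=41477; principal=112251-41477=70774; balance=2330190-70774=2259416
18. interest=⌊2259416·178/10000⌋=40217; principal=112251-40217=72034; balance=2259416-72034=2187382
19. interest=⌊2187382·178/10000⌋=38935; principal=112251-38935=73316; balance=2187382-73316=2114066
20. interest=⌊2114066·178/10000⌋=37630; principal=112251-37630=74621; balance=2114066-74621=2039445
21. interest=⌊2039445·178/10000⌋=36302; principal=112251-36302=75949; balance=2039445-75949=1963496
22. interest=⌊1963496·178/10000⌋=34950; principal=112251-34950=77301; balance=1963496-77301=1886195
23. interest=⌊1886195·178/10000⌋=33574; principal=112251-33574=78677; balance=1886195-78677=1807518
24. interest=⌊1807518·178/10000⌋=32173; principal=112251-32173=80078; balance=1807518-80078=1727440
25. interest=⌊1727440·178/10000⌋=30748; principal=112251-30748=81503; balance=1727440-81503=1645937
26. interest=⌊1645937·178/10000⌋=29297; principal=112251-29297=82954; balance=1645937-82954=1562983
27. interest=⌊1562983·178/10000⌋=27821; principal=112251-27821=84430; balance=1562983-84430=1478553
28. interest=⌊1478553·178/10000⌋=26318; principal=112251-26318=85933; balance=1478553-85933=1392620
29. interest=⌊1392620·178/10000⌋=24788; principal=112251-24788=87463; balance=1392620-87463=1305157
30. interest=⌊1305157·178/10000⌋=23231; principal=112251-23231=89020; balance=1305157-89020=1216137
31. interest=⌊1216137·178/10000⌋=21647; principal=112251-21647=90604; balance=1216137-90604=1125533
32. interest=⌊1125533·178/10000⌋=20034; principal=112251-20034=92217; balance=1125533-92217=1033316
33. interest=⌊1033316·178/10000⌋=18393; principal=112251-18393=93858; balance=1033316-93858=939458
34. interest=⌊939458·178/10000⌋=16722; principal=112251-16722=95529; balance=939458-95529=843929
35. interest=⌊843929·178/10000⌋=15021; principal=112251-15021=97230; balance=843929-97230=746699
36. interest=⌊746699·178/10000⌋=13291; principal=112251-13291=98960; balance=746699-98960=647739
37. interest=⌊647739·178/10000⌋=11529; principal=112251-11529=100722; balance=647739-100722=547017
38. interest=⌊547017·178/10000⌋=9736; principal=112251-9736=102515; balance=547017-102515=444502
39. interest=⌊444502·178/10000⌋=7912; principal=112251-7912=104339; balance=444502-104339=340163
40. interest=⌊340163·178/10000⌋=6054; principal=112251-6054=106197; balance=340163-106197=233966
41. interest=⌊233966·178/10000⌋=4164; principal=112251-4164=108087; balance=233966-108087=125879
42. interest=⌊125879·178/10000⌋=2240; principal=112251-2240=110011; balance=125879-110011=15868
43. interest=⌊15868·178/10000⌋=282; principal=min(112251-282,15868)=15868; balance=15868-15868=0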